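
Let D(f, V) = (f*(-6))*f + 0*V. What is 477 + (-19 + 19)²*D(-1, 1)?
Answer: 477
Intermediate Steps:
D(f, V) = -6*f² (D(f, V) = (-6*f)*f + 0 = -6*f² + 0 = -6*f²)
477 + (-19 + 19)²*D(-1, 1) = 477 + (-19 + 19)²*(-6*(-1)²) = 477 + 0²*(-6*1) = 477 + 0*(-6) = 477 + 0 = 477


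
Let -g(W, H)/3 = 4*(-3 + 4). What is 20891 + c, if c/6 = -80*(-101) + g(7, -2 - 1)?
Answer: 69299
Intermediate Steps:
g(W, H) = -12 (g(W, H) = -12*(-3 + 4) = -12)
c = 48408 (c = 6*(-80*(-101) - 12) = 6*(8080 - 12) = 6*8068 = 48408)
20891 + c = 20891 + 48408 = 69299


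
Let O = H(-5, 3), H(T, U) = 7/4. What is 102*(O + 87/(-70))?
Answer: 3621/70 ≈ 51.729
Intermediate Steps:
H(T, U) = 7/4 (H(T, U) = 7*(1/4) = 7/4)
O = 7/4 ≈ 1.7500
102*(O + 87/(-70)) = 102*(7/4 + 87/(-70)) = 102*(7/4 + 87*(-1/70)) = 102*(7/4 - 87/70) = 102*(71/140) = 3621/70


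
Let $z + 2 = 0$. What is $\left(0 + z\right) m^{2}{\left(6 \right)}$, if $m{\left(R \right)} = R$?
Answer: $-72$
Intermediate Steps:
$z = -2$ ($z = -2 + 0 = -2$)
$\left(0 + z\right) m^{2}{\left(6 \right)} = \left(0 - 2\right) 6^{2} = \left(-2\right) 36 = -72$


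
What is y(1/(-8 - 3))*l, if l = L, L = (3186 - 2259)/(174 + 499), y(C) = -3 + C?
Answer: -31518/7403 ≈ -4.2575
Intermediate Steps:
L = 927/673 ≈ 1.3774
l = 927/673 ≈ 1.3774
y(1/(-8 - 3))*l = (-3 + 1/(-8 - 3))*(927/673) = (-3 + 1/(-11))*(927/673) = (-3 - 1/11)*(927/673) = -34/11*927/673 = -31518/7403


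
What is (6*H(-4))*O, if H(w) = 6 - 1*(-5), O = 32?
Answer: 2112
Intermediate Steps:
H(w) = 11 (H(w) = 6 + 5 = 11)
(6*H(-4))*O = (6*11)*32 = 66*32 = 2112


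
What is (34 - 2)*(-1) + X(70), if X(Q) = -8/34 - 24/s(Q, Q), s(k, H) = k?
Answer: -19384/595 ≈ -32.578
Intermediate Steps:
X(Q) = -4/17 - 24/Q (X(Q) = -8/34 - 24/Q = -8*1/34 - 24/Q = -4/17 - 24/Q)
(34 - 2)*(-1) + X(70) = (34 - 2)*(-1) + (-4/17 - 24/70) = 32*(-1) + (-4/17 - 24*1/70) = -32 + (-4/17 - 12/35) = -32 - 344/595 = -19384/595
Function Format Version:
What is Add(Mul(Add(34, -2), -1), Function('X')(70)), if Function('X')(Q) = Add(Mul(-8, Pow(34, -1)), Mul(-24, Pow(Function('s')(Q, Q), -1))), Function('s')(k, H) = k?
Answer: Rational(-19384, 595) ≈ -32.578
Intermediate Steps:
Function('X')(Q) = Add(Rational(-4, 17), Mul(-24, Pow(Q, -1))) (Function('X')(Q) = Add(Mul(-8, Pow(34, -1)), Mul(-24, Pow(Q, -1))) = Add(Mul(-8, Rational(1, 34)), Mul(-24, Pow(Q, -1))) = Add(Rational(-4, 17), Mul(-24, Pow(Q, -1))))
Add(Mul(Add(34, -2), -1), Function('X')(70)) = Add(Mul(Add(34, -2), -1), Add(Rational(-4, 17), Mul(-24, Pow(70, -1)))) = Add(Mul(32, -1), Add(Rational(-4, 17), Mul(-24, Rational(1, 70)))) = Add(-32, Add(Rational(-4, 17), Rational(-12, 35))) = Add(-32, Rational(-344, 595)) = Rational(-19384, 595)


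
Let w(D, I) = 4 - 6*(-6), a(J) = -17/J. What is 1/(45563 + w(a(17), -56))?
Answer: 1/45603 ≈ 2.1928e-5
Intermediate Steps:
w(D, I) = 40 (w(D, I) = 4 + 36 = 40)
1/(45563 + w(a(17), -56)) = 1/(45563 + 40) = 1/45603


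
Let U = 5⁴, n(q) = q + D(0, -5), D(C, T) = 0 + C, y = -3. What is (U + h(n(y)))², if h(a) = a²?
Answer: 401956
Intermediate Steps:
D(C, T) = C
n(q) = q (n(q) = q + 0 = q)
U = 625
(U + h(n(y)))² = (625 + (-3)²)² = (625 + 9)² = 634² = 401956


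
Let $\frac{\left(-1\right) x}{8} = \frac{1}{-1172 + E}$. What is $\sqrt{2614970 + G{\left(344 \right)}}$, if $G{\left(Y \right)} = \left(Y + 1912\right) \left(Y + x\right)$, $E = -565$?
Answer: $\frac{\sqrt{1136817112458}}{579} \approx 1841.5$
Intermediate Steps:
$x = \frac{8}{1737}$ ($x = - \frac{8}{-1172 - 565} = - \frac{8}{-1737} = \left(-8\right) \left(- \frac{1}{1737}\right) = \frac{8}{1737} \approx 0.0046056$)
$G{\left(Y \right)} = \left(1912 + Y\right) \left(\frac{8}{1737} + Y\right)$ ($G{\left(Y \right)} = \left(Y + 1912\right) \left(Y + \frac{8}{1737}\right) = \left(1912 + Y\right) \left(\frac{8}{1737} + Y\right)$)
$\sqrt{2614970 + G{\left(344 \right)}} = \sqrt{2614970 + \left(\frac{15296}{1737} + 344^{2} + \frac{3321152}{1737} \cdot 344\right)} = \sqrt{2614970 + \left(\frac{15296}{1737} + 118336 + \frac{1142476288}{1737}\right)} = \sqrt{2614970 + \frac{449347072}{579}} = \sqrt{\frac{1963414702}{579}} = \frac{\sqrt{1136817112458}}{579}$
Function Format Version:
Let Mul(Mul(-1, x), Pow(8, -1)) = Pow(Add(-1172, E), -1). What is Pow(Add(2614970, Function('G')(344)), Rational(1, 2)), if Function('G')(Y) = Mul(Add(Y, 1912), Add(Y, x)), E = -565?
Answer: Mul(Rational(1, 579), Pow(1136817112458, Rational(1, 2))) ≈ 1841.5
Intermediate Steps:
x = Rational(8, 1737) (x = Mul(-8, Pow(Add(-1172, -565), -1)) = Mul(-8, Pow(-1737, -1)) = Mul(-8, Rational(-1, 1737)) = Rational(8, 1737) ≈ 0.0046056)
Function('G')(Y) = Mul(Add(1912, Y), Add(Rational(8, 1737), Y)) (Function('G')(Y) = Mul(Add(Y, 1912), Add(Y, Rational(8, 1737))) = Mul(Add(1912, Y), Add(Rational(8, 1737), Y)))
Pow(Add(2614970, Function('G')(344)), Rational(1, 2)) = Pow(Add(2614970, Add(Rational(15296, 1737), Pow(344, 2), Mul(Rational(3321152, 1737), 344))), Rational(1, 2)) = Pow(Add(2614970, Add(Rational(15296, 1737), 118336, Rational(1142476288, 1737))), Rational(1, 2)) = Pow(Add(2614970, Rational(449347072, 579)), Rational(1, 2)) = Pow(Rational(1963414702, 579), Rational(1, 2)) = Mul(Rational(1, 579), Pow(1136817112458, Rational(1, 2)))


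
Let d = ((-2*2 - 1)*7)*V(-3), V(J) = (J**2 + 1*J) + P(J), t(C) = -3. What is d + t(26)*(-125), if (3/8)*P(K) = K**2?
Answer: -675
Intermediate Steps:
P(K) = 8*K**2/3
V(J) = J + 11*J**2/3 (V(J) = (J**2 + 1*J) + 8*J**2/3 = (J**2 + J) + 8*J**2/3 = (J + J**2) + 8*J**2/3 = J + 11*J**2/3)
d = -1050 (d = ((-2*2 - 1)*7)*((1/3)*(-3)*(3 + 11*(-3))) = ((-4 - 1)*7)*((1/3)*(-3)*(3 - 33)) = (-5*7)*((1/3)*(-3)*(-30)) = -35*30 = -1050)
d + t(26)*(-125) = -1050 - 3*(-125) = -1050 + 375 = -675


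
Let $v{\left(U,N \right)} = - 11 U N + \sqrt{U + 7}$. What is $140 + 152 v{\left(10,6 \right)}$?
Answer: $-100180 + 152 \sqrt{17} \approx -99553.0$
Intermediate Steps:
$v{\left(U,N \right)} = \sqrt{7 + U} - 11 N U$ ($v{\left(U,N \right)} = - 11 N U + \sqrt{7 + U} = \sqrt{7 + U} - 11 N U$)
$140 + 152 v{\left(10,6 \right)} = 140 + 152 \left(\sqrt{7 + 10} - 66 \cdot 10\right) = 140 + 152 \left(\sqrt{17} - 660\right) = 140 + 152 \left(-660 + \sqrt{17}\right) = 140 - \left(100320 - 152 \sqrt{17}\right) = -100180 + 152 \sqrt{17}$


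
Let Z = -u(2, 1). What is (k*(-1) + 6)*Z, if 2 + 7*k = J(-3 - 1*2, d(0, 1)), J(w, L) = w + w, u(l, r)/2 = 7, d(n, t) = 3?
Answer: -108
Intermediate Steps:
u(l, r) = 14 (u(l, r) = 2*7 = 14)
J(w, L) = 2*w
Z = -14 (Z = -1*14 = -14)
k = -12/7 (k = -2/7 + (2*(-3 - 1*2))/7 = -2/7 + (2*(-3 - 2))/7 = -2/7 + (2*(-5))/7 = -2/7 + (1/7)*(-10) = -2/7 - 10/7 = -12/7 ≈ -1.7143)
(k*(-1) + 6)*Z = (-12/7*(-1) + 6)*(-14) = (12/7 + 6)*(-14) = (54/7)*(-14) = -108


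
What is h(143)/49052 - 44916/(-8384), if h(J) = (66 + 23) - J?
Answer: 137672931/25703248 ≈ 5.3562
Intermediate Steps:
h(J) = 89 - J
h(143)/49052 - 44916/(-8384) = (89 - 1*143)/49052 - 44916/(-8384) = (89 - 143)*(1/49052) - 44916*(-1/8384) = -54*1/49052 + 11229/2096 = -27/24526 + 11229/2096 = 137672931/25703248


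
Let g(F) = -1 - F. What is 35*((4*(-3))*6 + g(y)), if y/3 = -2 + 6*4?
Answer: -4865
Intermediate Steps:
y = 66 (y = 3*(-2 + 6*4) = 3*(-2 + 24) = 3*22 = 66)
35*((4*(-3))*6 + g(y)) = 35*((4*(-3))*6 + (-1 - 1*66)) = 35*(-12*6 + (-1 - 66)) = 35*(-72 - 67) = 35*(-139) = -4865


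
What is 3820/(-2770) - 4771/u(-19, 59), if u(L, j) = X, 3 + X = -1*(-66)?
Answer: -1345633/17451 ≈ -77.109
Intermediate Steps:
X = 63 (X = -3 - 1*(-66) = -3 + 66 = 63)
u(L, j) = 63
3820/(-2770) - 4771/u(-19, 59) = 3820/(-2770) - 4771/63 = 3820*(-1/2770) - 4771*1/63 = -382/277 - 4771/63 = -1345633/17451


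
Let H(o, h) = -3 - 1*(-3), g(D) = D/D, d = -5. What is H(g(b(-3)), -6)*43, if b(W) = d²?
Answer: 0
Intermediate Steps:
b(W) = 25 (b(W) = (-5)² = 25)
g(D) = 1
H(o, h) = 0 (H(o, h) = -3 + 3 = 0)
H(g(b(-3)), -6)*43 = 0*43 = 0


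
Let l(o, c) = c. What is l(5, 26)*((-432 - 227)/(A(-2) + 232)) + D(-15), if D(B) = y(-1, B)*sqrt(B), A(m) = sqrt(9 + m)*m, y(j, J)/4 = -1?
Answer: -993772/13449 - 8567*sqrt(7)/13449 - 4*I*sqrt(15) ≈ -75.577 - 15.492*I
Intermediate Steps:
y(j, J) = -4 (y(j, J) = 4*(-1) = -4)
A(m) = m*sqrt(9 + m)
D(B) = -4*sqrt(B)
l(5, 26)*((-432 - 227)/(A(-2) + 232)) + D(-15) = 26*((-432 - 227)/(-2*sqrt(9 - 2) + 232)) - 4*I*sqrt(15) = 26*(-659/(-2*sqrt(7) + 232)) - 4*I*sqrt(15) = 26*(-659/(232 - 2*sqrt(7))) - 4*I*sqrt(15) = -17134/(232 - 2*sqrt(7)) - 4*I*sqrt(15)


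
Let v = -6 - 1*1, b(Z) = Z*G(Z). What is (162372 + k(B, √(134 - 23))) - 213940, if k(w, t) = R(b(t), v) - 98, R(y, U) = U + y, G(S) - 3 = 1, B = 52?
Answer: -51673 + 4*√111 ≈ -51631.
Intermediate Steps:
G(S) = 4 (G(S) = 3 + 1 = 4)
b(Z) = 4*Z (b(Z) = Z*4 = 4*Z)
v = -7 (v = -6 - 1 = -7)
k(w, t) = -105 + 4*t (k(w, t) = (-7 + 4*t) - 98 = -105 + 4*t)
(162372 + k(B, √(134 - 23))) - 213940 = (162372 + (-105 + 4*√(134 - 23))) - 213940 = (162372 + (-105 + 4*√111)) - 213940 = (162267 + 4*√111) - 213940 = -51673 + 4*√111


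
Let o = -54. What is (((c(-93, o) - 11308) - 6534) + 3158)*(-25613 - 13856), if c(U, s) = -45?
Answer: 581338901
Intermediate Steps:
(((c(-93, o) - 11308) - 6534) + 3158)*(-25613 - 13856) = (((-45 - 11308) - 6534) + 3158)*(-25613 - 13856) = ((-11353 - 6534) + 3158)*(-39469) = (-17887 + 3158)*(-39469) = -14729*(-39469) = 581338901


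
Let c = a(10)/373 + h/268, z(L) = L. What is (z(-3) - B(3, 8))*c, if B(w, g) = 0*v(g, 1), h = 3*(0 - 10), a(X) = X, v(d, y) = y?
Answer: 12765/49982 ≈ 0.25539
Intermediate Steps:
h = -30 (h = 3*(-10) = -30)
B(w, g) = 0 (B(w, g) = 0*1 = 0)
c = -4255/49982 (c = 10/373 - 30/268 = 10*(1/373) - 30*1/268 = 10/373 - 15/134 = -4255/49982 ≈ -0.085131)
(z(-3) - B(3, 8))*c = (-3 - 1*0)*(-4255/49982) = (-3 + 0)*(-4255/49982) = -3*(-4255/49982) = 12765/49982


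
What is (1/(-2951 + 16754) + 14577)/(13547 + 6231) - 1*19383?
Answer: -2645637552895/136497867 ≈ -19382.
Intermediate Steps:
(1/(-2951 + 16754) + 14577)/(13547 + 6231) - 1*19383 = (1/13803 + 14577)/19778 - 19383 = (1/13803 + 14577)*(1/19778) - 19383 = (201206332/13803)*(1/19778) - 19383 = 100603166/136497867 - 19383 = -2645637552895/136497867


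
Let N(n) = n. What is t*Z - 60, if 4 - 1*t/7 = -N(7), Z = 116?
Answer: 8872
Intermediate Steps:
t = 77 (t = 28 - (-7)*7 = 28 - 7*(-7) = 28 + 49 = 77)
t*Z - 60 = 77*116 - 60 = 8932 - 60 = 8872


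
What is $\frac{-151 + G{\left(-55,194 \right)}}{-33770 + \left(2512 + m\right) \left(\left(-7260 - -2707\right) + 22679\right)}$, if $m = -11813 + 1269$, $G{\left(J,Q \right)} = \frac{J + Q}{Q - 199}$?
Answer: $\frac{447}{364054505} \approx 1.2278 \cdot 10^{-6}$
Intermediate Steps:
$G{\left(J,Q \right)} = \frac{J + Q}{-199 + Q}$
$m = -10544$
$\frac{-151 + G{\left(-55,194 \right)}}{-33770 + \left(2512 + m\right) \left(\left(-7260 - -2707\right) + 22679\right)} = \frac{-151 + \frac{-55 + 194}{-199 + 194}}{-33770 + \left(2512 - 10544\right) \left(\left(-7260 - -2707\right) + 22679\right)} = \frac{-151 + \frac{1}{-5} \cdot 139}{-33770 - 8032 \left(\left(-7260 + 2707\right) + 22679\right)} = \frac{-151 - \frac{139}{5}}{-33770 - 8032 \left(-4553 + 22679\right)} = \frac{-151 - \frac{139}{5}}{-33770 - 145588032} = - \frac{894}{5 \left(-33770 - 145588032\right)} = - \frac{894}{5 \left(-145621802\right)} = \left(- \frac{894}{5}\right) \left(- \frac{1}{145621802}\right) = \frac{447}{364054505}$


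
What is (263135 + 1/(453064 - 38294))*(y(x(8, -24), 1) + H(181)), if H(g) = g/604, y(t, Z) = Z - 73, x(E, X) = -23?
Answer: -4726547804605957/250521080 ≈ -1.8867e+7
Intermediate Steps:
y(t, Z) = -73 + Z
H(g) = g/604 (H(g) = g*(1/604) = g/604)
(263135 + 1/(453064 - 38294))*(y(x(8, -24), 1) + H(181)) = (263135 + 1/(453064 - 38294))*((-73 + 1) + (1/604)*181) = (263135 + 1/414770)*(-72 + 181/604) = (263135 + 1/414770)*(-43307/604) = (109140503951/414770)*(-43307/604) = -4726547804605957/250521080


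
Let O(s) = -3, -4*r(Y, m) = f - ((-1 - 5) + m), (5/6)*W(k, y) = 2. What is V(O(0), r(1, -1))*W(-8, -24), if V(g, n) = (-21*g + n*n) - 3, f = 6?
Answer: 3387/20 ≈ 169.35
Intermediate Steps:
W(k, y) = 12/5 (W(k, y) = (6/5)*2 = 12/5)
r(Y, m) = -3 + m/4 (r(Y, m) = -(6 - ((-1 - 5) + m))/4 = -(6 - (-6 + m))/4 = -(6 + (6 - m))/4 = -(12 - m)/4 = -3 + m/4)
V(g, n) = -3 + n² - 21*g (V(g, n) = (-21*g + n²) - 3 = (n² - 21*g) - 3 = -3 + n² - 21*g)
V(O(0), r(1, -1))*W(-8, -24) = (-3 + (-3 + (¼)*(-1))² - 21*(-3))*(12/5) = (-3 + (-3 - ¼)² + 63)*(12/5) = (-3 + (-13/4)² + 63)*(12/5) = (-3 + 169/16 + 63)*(12/5) = (1129/16)*(12/5) = 3387/20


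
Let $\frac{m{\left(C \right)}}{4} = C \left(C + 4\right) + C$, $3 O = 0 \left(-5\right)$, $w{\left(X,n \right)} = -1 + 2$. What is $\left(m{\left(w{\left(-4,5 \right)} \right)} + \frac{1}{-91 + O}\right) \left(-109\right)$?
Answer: $- \frac{237947}{91} \approx -2614.8$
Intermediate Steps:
$w{\left(X,n \right)} = 1$
$O = 0$ ($O = \frac{0 \left(-5\right)}{3} = \frac{1}{3} \cdot 0 = 0$)
$m{\left(C \right)} = 4 C + 4 C \left(4 + C\right)$ ($m{\left(C \right)} = 4 \left(C \left(C + 4\right) + C\right) = 4 \left(C \left(4 + C\right) + C\right) = 4 \left(C + C \left(4 + C\right)\right) = 4 C + 4 C \left(4 + C\right)$)
$\left(m{\left(w{\left(-4,5 \right)} \right)} + \frac{1}{-91 + O}\right) \left(-109\right) = \left(4 \cdot 1 \left(5 + 1\right) + \frac{1}{-91 + 0}\right) \left(-109\right) = \left(4 \cdot 1 \cdot 6 + \frac{1}{-91}\right) \left(-109\right) = \left(24 - \frac{1}{91}\right) \left(-109\right) = \frac{2183}{91} \left(-109\right) = - \frac{237947}{91}$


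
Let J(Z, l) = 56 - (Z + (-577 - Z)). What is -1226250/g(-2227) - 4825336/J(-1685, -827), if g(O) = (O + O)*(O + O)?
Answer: -47863175761613/6278763714 ≈ -7623.0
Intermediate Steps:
g(O) = 4*O**2 (g(O) = (2*O)*(2*O) = 4*O**2)
J(Z, l) = 633 (J(Z, l) = 56 - 1*(-577) = 56 + 577 = 633)
-1226250/g(-2227) - 4825336/J(-1685, -827) = -1226250/(4*(-2227)**2) - 4825336/633 = -1226250/(4*4959529) - 4825336*1/633 = -1226250/19838116 - 4825336/633 = -1226250*1/19838116 - 4825336/633 = -613125/9919058 - 4825336/633 = -47863175761613/6278763714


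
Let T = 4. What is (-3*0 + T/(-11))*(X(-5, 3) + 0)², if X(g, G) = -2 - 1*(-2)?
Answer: 0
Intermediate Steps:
X(g, G) = 0 (X(g, G) = -2 + 2 = 0)
(-3*0 + T/(-11))*(X(-5, 3) + 0)² = (-3*0 + 4/(-11))*(0 + 0)² = (0 + 4*(-1/11))*0² = (0 - 4/11)*0 = -4/11*0 = 0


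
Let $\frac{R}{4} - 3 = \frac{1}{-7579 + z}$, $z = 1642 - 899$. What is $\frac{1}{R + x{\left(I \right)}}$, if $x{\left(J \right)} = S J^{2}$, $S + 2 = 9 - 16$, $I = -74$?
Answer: $- \frac{1709}{84205849} \approx -2.0295 \cdot 10^{-5}$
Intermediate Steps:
$z = 743$
$S = -9$ ($S = -2 + \left(9 - 16\right) = -2 - 7 = -9$)
$x{\left(J \right)} = - 9 J^{2}$
$R = \frac{20507}{1709}$ ($R = 12 + \frac{4}{-7579 + 743} = 12 + \frac{4}{-6836} = 12 + 4 \left(- \frac{1}{6836}\right) = 12 - \frac{1}{1709} = \frac{20507}{1709} \approx 11.999$)
$\frac{1}{R + x{\left(I \right)}} = \frac{1}{\frac{20507}{1709} - 9 \left(-74\right)^{2}} = \frac{1}{\frac{20507}{1709} - 49284} = \frac{1}{- \frac{84205849}{1709}} = - \frac{1709}{84205849}$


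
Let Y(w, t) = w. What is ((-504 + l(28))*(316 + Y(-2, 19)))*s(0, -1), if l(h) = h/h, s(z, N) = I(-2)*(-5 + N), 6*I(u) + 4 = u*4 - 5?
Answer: -2685014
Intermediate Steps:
I(u) = -3/2 + 2*u/3 (I(u) = -⅔ + (u*4 - 5)/6 = -⅔ + (4*u - 5)/6 = -⅔ + (-5 + 4*u)/6 = -⅔ + (-⅚ + 2*u/3) = -3/2 + 2*u/3)
s(z, N) = 85/6 - 17*N/6 (s(z, N) = (-3/2 + (⅔)*(-2))*(-5 + N) = (-3/2 - 4/3)*(-5 + N) = -17*(-5 + N)/6 = 85/6 - 17*N/6)
l(h) = 1
((-504 + l(28))*(316 + Y(-2, 19)))*s(0, -1) = ((-504 + 1)*(316 - 2))*(85/6 - 17/6*(-1)) = (-503*314)*(85/6 + 17/6) = -157942*17 = -2685014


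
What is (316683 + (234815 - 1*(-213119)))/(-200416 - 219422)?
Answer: -764617/419838 ≈ -1.8212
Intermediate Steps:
(316683 + (234815 - 1*(-213119)))/(-200416 - 219422) = (316683 + (234815 + 213119))/(-419838) = (316683 + 447934)*(-1/419838) = 764617*(-1/419838) = -764617/419838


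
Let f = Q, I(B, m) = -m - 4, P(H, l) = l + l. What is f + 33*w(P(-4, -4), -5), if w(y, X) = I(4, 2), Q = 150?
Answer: -48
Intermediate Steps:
P(H, l) = 2*l
I(B, m) = -4 - m
f = 150
w(y, X) = -6 (w(y, X) = -4 - 1*2 = -4 - 2 = -6)
f + 33*w(P(-4, -4), -5) = 150 + 33*(-6) = 150 - 198 = -48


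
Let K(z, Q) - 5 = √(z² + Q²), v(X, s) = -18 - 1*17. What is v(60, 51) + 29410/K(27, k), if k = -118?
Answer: -329515/7314 + 14705*√14653/7314 ≈ 198.32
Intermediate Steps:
v(X, s) = -35 (v(X, s) = -18 - 17 = -35)
K(z, Q) = 5 + √(Q² + z²) (K(z, Q) = 5 + √(z² + Q²) = 5 + √(Q² + z²))
v(60, 51) + 29410/K(27, k) = -35 + 29410/(5 + √((-118)² + 27²)) = -35 + 29410/(5 + √(13924 + 729)) = -35 + 29410/(5 + √14653)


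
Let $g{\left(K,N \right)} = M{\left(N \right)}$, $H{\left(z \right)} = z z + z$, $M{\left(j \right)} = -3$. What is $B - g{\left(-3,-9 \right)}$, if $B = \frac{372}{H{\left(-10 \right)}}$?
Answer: $\frac{107}{15} \approx 7.1333$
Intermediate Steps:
$H{\left(z \right)} = z + z^{2}$ ($H{\left(z \right)} = z^{2} + z = z + z^{2}$)
$g{\left(K,N \right)} = -3$
$B = \frac{62}{15}$ ($B = \frac{372}{\left(-10\right) \left(1 - 10\right)} = \frac{372}{\left(-10\right) \left(-9\right)} = \frac{372}{90} = 372 \cdot \frac{1}{90} = \frac{62}{15} \approx 4.1333$)
$B - g{\left(-3,-9 \right)} = \frac{62}{15} - -3 = \frac{62}{15} + 3 = \frac{107}{15}$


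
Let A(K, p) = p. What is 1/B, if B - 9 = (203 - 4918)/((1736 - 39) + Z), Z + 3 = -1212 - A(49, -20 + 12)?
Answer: -98/61 ≈ -1.6066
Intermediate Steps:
Z = -1207 (Z = -3 + (-1212 - (-20 + 12)) = -3 + (-1212 - 1*(-8)) = -3 + (-1212 + 8) = -3 - 1204 = -1207)
B = -61/98 (B = 9 + (203 - 4918)/((1736 - 39) - 1207) = 9 - 4715/(1697 - 1207) = 9 - 4715/490 = 9 - 4715*1/490 = 9 - 943/98 = -61/98 ≈ -0.62245)
1/B = 1/(-61/98) = -98/61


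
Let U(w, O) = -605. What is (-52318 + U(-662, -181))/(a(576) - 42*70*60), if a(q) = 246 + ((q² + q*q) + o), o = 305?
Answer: -52923/487703 ≈ -0.10851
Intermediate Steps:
a(q) = 551 + 2*q² (a(q) = 246 + ((q² + q*q) + 305) = 246 + ((q² + q²) + 305) = 246 + (2*q² + 305) = 246 + (305 + 2*q²) = 551 + 2*q²)
(-52318 + U(-662, -181))/(a(576) - 42*70*60) = (-52318 - 605)/((551 + 2*576²) - 42*70*60) = -52923/((551 + 2*331776) - 2940*60) = -52923/((551 + 663552) - 176400) = -52923/(664103 - 176400) = -52923/487703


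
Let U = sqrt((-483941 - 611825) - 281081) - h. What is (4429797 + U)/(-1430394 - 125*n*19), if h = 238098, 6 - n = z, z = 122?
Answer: -4191699/1154894 - 3*I*sqrt(152983)/1154894 ≈ -3.6295 - 0.001016*I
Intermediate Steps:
n = -116 (n = 6 - 1*122 = 6 - 122 = -116)
U = -238098 + 3*I*sqrt(152983) (U = sqrt((-483941 - 611825) - 281081) - 1*238098 = sqrt(-1095766 - 281081) - 238098 = sqrt(-1376847) - 238098 = 3*I*sqrt(152983) - 238098 = -238098 + 3*I*sqrt(152983) ≈ -2.381e+5 + 1173.4*I)
(4429797 + U)/(-1430394 - 125*n*19) = (4429797 + (-238098 + 3*I*sqrt(152983)))/(-1430394 - 125*(-116)*19) = (4191699 + 3*I*sqrt(152983))/(-1430394 + 14500*19) = (4191699 + 3*I*sqrt(152983))/(-1430394 + 275500) = (4191699 + 3*I*sqrt(152983))/(-1154894) = (4191699 + 3*I*sqrt(152983))*(-1/1154894) = -4191699/1154894 - 3*I*sqrt(152983)/1154894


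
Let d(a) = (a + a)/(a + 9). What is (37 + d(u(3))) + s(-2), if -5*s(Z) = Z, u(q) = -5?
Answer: 349/10 ≈ 34.900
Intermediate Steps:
d(a) = 2*a/(9 + a) (d(a) = (2*a)/(9 + a) = 2*a/(9 + a))
s(Z) = -Z/5
(37 + d(u(3))) + s(-2) = (37 + 2*(-5)/(9 - 5)) - ⅕*(-2) = (37 + 2*(-5)/4) + ⅖ = (37 + 2*(-5)*(¼)) + ⅖ = (37 - 5/2) + ⅖ = 69/2 + ⅖ = 349/10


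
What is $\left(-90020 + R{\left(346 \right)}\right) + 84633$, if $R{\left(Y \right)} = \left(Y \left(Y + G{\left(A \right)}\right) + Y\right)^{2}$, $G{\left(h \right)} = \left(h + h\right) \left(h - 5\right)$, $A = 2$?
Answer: $13435122713$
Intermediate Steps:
$G{\left(h \right)} = 2 h \left(-5 + h\right)$
$R{\left(Y \right)} = \left(Y + Y \left(-12 + Y\right)\right)^{2}$ ($R{\left(Y \right)} = \left(Y \left(Y + 2 \cdot 2 \left(-5 + 2\right)\right) + Y\right)^{2} = \left(Y \left(Y + 2 \cdot 2 \left(-3\right)\right) + Y\right)^{2} = \left(Y \left(Y - 12\right) + Y\right)^{2} = \left(Y \left(-12 + Y\right) + Y\right)^{2} = \left(Y + Y \left(-12 + Y\right)\right)^{2}$)
$\left(-90020 + R{\left(346 \right)}\right) + 84633 = \left(-90020 + 346^{2} \left(-11 + 346\right)^{2}\right) + 84633 = \left(-90020 + 119716 \cdot 335^{2}\right) + 84633 = \left(-90020 + 119716 \cdot 112225\right) + 84633 = \left(-90020 + 13435128100\right) + 84633 = 13435038080 + 84633 = 13435122713$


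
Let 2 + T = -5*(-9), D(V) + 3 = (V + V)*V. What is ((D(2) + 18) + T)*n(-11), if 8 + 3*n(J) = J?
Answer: -418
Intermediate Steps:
D(V) = -3 + 2*V² (D(V) = -3 + (V + V)*V = -3 + (2*V)*V = -3 + 2*V²)
n(J) = -8/3 + J/3
T = 43 (T = -2 - 5*(-9) = -2 + 45 = 43)
((D(2) + 18) + T)*n(-11) = (((-3 + 2*2²) + 18) + 43)*(-8/3 + (⅓)*(-11)) = (((-3 + 2*4) + 18) + 43)*(-8/3 - 11/3) = (((-3 + 8) + 18) + 43)*(-19/3) = ((5 + 18) + 43)*(-19/3) = (23 + 43)*(-19/3) = 66*(-19/3) = -418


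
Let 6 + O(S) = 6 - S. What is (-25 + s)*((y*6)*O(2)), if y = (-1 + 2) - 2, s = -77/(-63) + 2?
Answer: -784/3 ≈ -261.33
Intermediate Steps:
O(S) = -S (O(S) = -6 + (6 - S) = -S)
s = 29/9 (s = -77*(-1/63) + 2 = 11/9 + 2 = 29/9 ≈ 3.2222)
y = -1 (y = 1 - 2 = -1)
(-25 + s)*((y*6)*O(2)) = (-25 + 29/9)*((-1*6)*(-1*2)) = -(-392)*(-2)/3 = -196/9*12 = -784/3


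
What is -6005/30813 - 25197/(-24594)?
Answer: 209569397/252604974 ≈ 0.82963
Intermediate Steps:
-6005/30813 - 25197/(-24594) = -6005*1/30813 - 25197*(-1/24594) = -6005/30813 + 8399/8198 = 209569397/252604974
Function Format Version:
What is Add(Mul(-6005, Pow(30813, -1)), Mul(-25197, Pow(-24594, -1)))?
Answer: Rational(209569397, 252604974) ≈ 0.82963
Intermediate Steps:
Add(Mul(-6005, Pow(30813, -1)), Mul(-25197, Pow(-24594, -1))) = Add(Mul(-6005, Rational(1, 30813)), Mul(-25197, Rational(-1, 24594))) = Add(Rational(-6005, 30813), Rational(8399, 8198)) = Rational(209569397, 252604974)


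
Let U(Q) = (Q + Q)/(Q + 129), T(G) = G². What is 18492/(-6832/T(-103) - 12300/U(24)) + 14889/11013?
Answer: 5376627740587/6107750157263 ≈ 0.88030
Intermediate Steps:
U(Q) = 2*Q/(129 + Q) (U(Q) = (2*Q)/(129 + Q) = 2*Q/(129 + Q))
18492/(-6832/T(-103) - 12300/U(24)) + 14889/11013 = 18492/(-6832/((-103)²) - 12300/(2*24/(129 + 24))) + 14889/11013 = 18492/(-6832/10609 - 12300/(2*24/153)) + 14889*(1/11013) = 18492/(-6832*1/10609 - 12300/(2*24*(1/153))) + 4963/3671 = 18492/(-6832/10609 - 12300/16/51) + 4963/3671 = 18492/(-6832/10609 - 12300*51/16) + 4963/3671 = 18492/(-6832/10609 - 156825/4) + 4963/3671 = 18492/(-1663783753/42436) + 4963/3671 = 18492*(-42436/1663783753) + 4963/3671 = -784726512/1663783753 + 4963/3671 = 5376627740587/6107750157263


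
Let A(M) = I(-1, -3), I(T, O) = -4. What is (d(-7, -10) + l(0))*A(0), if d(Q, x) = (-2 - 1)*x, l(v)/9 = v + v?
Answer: -120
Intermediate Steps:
l(v) = 18*v (l(v) = 9*(v + v) = 9*(2*v) = 18*v)
d(Q, x) = -3*x
A(M) = -4
(d(-7, -10) + l(0))*A(0) = (-3*(-10) + 18*0)*(-4) = (30 + 0)*(-4) = 30*(-4) = -120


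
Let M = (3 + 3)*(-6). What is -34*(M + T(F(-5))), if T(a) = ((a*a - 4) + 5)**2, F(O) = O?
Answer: -21760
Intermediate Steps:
T(a) = (1 + a**2)**2 (T(a) = ((a**2 - 4) + 5)**2 = ((-4 + a**2) + 5)**2 = (1 + a**2)**2)
M = -36 (M = 6*(-6) = -36)
-34*(M + T(F(-5))) = -34*(-36 + (1 + (-5)**2)**2) = -34*(-36 + (1 + 25)**2) = -34*(-36 + 26**2) = -34*(-36 + 676) = -34*640 = -21760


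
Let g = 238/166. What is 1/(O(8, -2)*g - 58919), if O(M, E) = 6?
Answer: -83/4889563 ≈ -1.6975e-5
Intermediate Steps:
g = 119/83 (g = 238*(1/166) = 119/83 ≈ 1.4337)
1/(O(8, -2)*g - 58919) = 1/(6*(119/83) - 58919) = 1/(714/83 - 58919) = 1/(-4889563/83) = -83/4889563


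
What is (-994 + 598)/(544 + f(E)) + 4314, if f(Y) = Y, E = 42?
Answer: 1263804/293 ≈ 4313.3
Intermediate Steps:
(-994 + 598)/(544 + f(E)) + 4314 = (-994 + 598)/(544 + 42) + 4314 = -396/586 + 4314 = -396*1/586 + 4314 = -198/293 + 4314 = 1263804/293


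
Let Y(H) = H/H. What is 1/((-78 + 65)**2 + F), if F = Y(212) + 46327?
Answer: 1/46497 ≈ 2.1507e-5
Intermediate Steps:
Y(H) = 1
F = 46328 (F = 1 + 46327 = 46328)
1/((-78 + 65)**2 + F) = 1/((-78 + 65)**2 + 46328) = 1/((-13)**2 + 46328) = 1/(169 + 46328) = 1/46497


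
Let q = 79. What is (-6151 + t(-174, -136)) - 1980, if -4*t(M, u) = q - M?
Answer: -32777/4 ≈ -8194.3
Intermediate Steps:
t(M, u) = -79/4 + M/4 (t(M, u) = -(79 - M)/4 = -79/4 + M/4)
(-6151 + t(-174, -136)) - 1980 = (-6151 + (-79/4 + (1/4)*(-174))) - 1980 = (-6151 + (-79/4 - 87/2)) - 1980 = (-6151 - 253/4) - 1980 = -24857/4 - 1980 = -32777/4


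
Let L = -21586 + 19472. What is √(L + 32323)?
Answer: √30209 ≈ 173.81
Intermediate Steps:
L = -2114
√(L + 32323) = √(-2114 + 32323) = √30209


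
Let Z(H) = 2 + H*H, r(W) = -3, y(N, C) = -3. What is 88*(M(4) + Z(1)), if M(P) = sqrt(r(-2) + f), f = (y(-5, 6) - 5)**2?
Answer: 264 + 88*sqrt(61) ≈ 951.30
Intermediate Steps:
f = 64 (f = (-3 - 5)**2 = (-8)**2 = 64)
M(P) = sqrt(61) (M(P) = sqrt(-3 + 64) = sqrt(61))
Z(H) = 2 + H**2
88*(M(4) + Z(1)) = 88*(sqrt(61) + (2 + 1**2)) = 88*(sqrt(61) + (2 + 1)) = 88*(sqrt(61) + 3) = 88*(3 + sqrt(61)) = 264 + 88*sqrt(61)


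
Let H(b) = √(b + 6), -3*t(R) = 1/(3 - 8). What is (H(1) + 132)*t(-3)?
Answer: 44/5 + √7/15 ≈ 8.9764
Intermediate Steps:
t(R) = 1/15 (t(R) = -1/(3*(3 - 8)) = -⅓/(-5) = -⅓*(-⅕) = 1/15)
H(b) = √(6 + b)
(H(1) + 132)*t(-3) = (√(6 + 1) + 132)*(1/15) = (√7 + 132)*(1/15) = (132 + √7)*(1/15) = 44/5 + √7/15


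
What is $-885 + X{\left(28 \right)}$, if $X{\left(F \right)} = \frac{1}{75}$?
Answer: $- \frac{66374}{75} \approx -884.99$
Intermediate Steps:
$X{\left(F \right)} = \frac{1}{75}$
$-885 + X{\left(28 \right)} = -885 + \frac{1}{75} = - \frac{66374}{75}$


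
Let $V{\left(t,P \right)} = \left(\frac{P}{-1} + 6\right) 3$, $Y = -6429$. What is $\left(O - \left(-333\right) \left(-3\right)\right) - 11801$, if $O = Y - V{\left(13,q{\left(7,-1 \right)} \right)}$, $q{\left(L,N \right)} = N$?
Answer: $-19250$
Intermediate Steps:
$V{\left(t,P \right)} = 18 - 3 P$ ($V{\left(t,P \right)} = \left(P \left(-1\right) + 6\right) 3 = \left(- P + 6\right) 3 = \left(6 - P\right) 3 = 18 - 3 P$)
$O = -6450$ ($O = -6429 - \left(18 - -3\right) = -6429 - \left(18 + 3\right) = -6429 - 21 = -6450$)
$\left(O - \left(-333\right) \left(-3\right)\right) - 11801 = \left(-6450 - \left(-333\right) \left(-3\right)\right) - 11801 = \left(-6450 - 999\right) - 11801 = -7449 - 11801 = -19250$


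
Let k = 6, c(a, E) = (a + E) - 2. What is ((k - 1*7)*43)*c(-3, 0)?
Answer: 215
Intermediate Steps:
c(a, E) = -2 + E + a (c(a, E) = (E + a) - 2 = -2 + E + a)
((k - 1*7)*43)*c(-3, 0) = ((6 - 1*7)*43)*(-2 + 0 - 3) = ((6 - 7)*43)*(-5) = -1*43*(-5) = -43*(-5) = 215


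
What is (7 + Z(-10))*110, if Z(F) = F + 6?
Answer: 330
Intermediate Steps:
Z(F) = 6 + F
(7 + Z(-10))*110 = (7 + (6 - 10))*110 = (7 - 4)*110 = 3*110 = 330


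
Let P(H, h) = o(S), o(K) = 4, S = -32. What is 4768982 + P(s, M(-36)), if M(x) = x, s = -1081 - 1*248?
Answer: 4768986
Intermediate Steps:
s = -1329 (s = -1081 - 248 = -1329)
P(H, h) = 4
4768982 + P(s, M(-36)) = 4768982 + 4 = 4768986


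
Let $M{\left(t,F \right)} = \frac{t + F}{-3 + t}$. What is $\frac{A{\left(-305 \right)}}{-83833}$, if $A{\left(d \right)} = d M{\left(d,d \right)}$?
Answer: $\frac{93025}{12910282} \approx 0.0072055$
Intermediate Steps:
$M{\left(t,F \right)} = \frac{F + t}{-3 + t}$
$A{\left(d \right)} = \frac{2 d^{2}}{-3 + d}$ ($A{\left(d \right)} = d \frac{d + d}{-3 + d} = d \frac{2 d}{-3 + d} = \frac{2 d^{2}}{-3 + d}$)
$\frac{A{\left(-305 \right)}}{-83833} = \frac{2 \left(-305\right)^{2} \frac{1}{-3 - 305}}{-83833} = 2 \cdot 93025 \frac{1}{-308} \left(- \frac{1}{83833}\right) = 2 \cdot 93025 \left(- \frac{1}{308}\right) \left(- \frac{1}{83833}\right) = \left(- \frac{93025}{154}\right) \left(- \frac{1}{83833}\right) = \frac{93025}{12910282}$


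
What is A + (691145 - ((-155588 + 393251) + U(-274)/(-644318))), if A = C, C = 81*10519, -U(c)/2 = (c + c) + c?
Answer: 420585340661/322159 ≈ 1.3055e+6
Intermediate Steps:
U(c) = -6*c (U(c) = -2*((c + c) + c) = -2*(2*c + c) = -6*c)
C = 852039
A = 852039
A + (691145 - ((-155588 + 393251) + U(-274)/(-644318))) = 852039 + (691145 - ((-155588 + 393251) - 6*(-274)/(-644318))) = 852039 + (691145 - (237663 + 1644*(-1/644318))) = 852039 + (691145 - (237663 - 822/322159)) = 852039 + (691145 - 1*76565273595/322159) = 852039 + (691145 - 76565273595/322159) = 852039 + 146093308460/322159 = 420585340661/322159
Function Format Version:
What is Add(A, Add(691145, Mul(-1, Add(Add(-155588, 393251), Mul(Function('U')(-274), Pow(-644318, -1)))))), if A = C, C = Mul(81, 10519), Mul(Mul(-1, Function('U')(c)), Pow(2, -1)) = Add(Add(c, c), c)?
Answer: Rational(420585340661, 322159) ≈ 1.3055e+6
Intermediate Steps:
Function('U')(c) = Mul(-6, c) (Function('U')(c) = Mul(-2, Add(Add(c, c), c)) = Mul(-2, Add(Mul(2, c), c)) = Mul(-2, Mul(3, c)) = Mul(-6, c))
C = 852039
A = 852039
Add(A, Add(691145, Mul(-1, Add(Add(-155588, 393251), Mul(Function('U')(-274), Pow(-644318, -1)))))) = Add(852039, Add(691145, Mul(-1, Add(Add(-155588, 393251), Mul(Mul(-6, -274), Pow(-644318, -1)))))) = Add(852039, Add(691145, Mul(-1, Add(237663, Mul(1644, Rational(-1, 644318)))))) = Add(852039, Add(691145, Mul(-1, Add(237663, Rational(-822, 322159))))) = Add(852039, Add(691145, Mul(-1, Rational(76565273595, 322159)))) = Add(852039, Add(691145, Rational(-76565273595, 322159))) = Add(852039, Rational(146093308460, 322159)) = Rational(420585340661, 322159)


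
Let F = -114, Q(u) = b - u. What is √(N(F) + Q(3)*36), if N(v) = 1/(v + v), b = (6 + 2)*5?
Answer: √17310615/114 ≈ 36.497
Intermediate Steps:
b = 40 (b = 8*5 = 40)
Q(u) = 40 - u
N(v) = 1/(2*v)
√(N(F) + Q(3)*36) = √((½)/(-114) + (40 - 1*3)*36) = √((½)*(-1/114) + (40 - 3)*36) = √(-1/228 + 37*36) = √(-1/228 + 1332) = √(303695/228) = √17310615/114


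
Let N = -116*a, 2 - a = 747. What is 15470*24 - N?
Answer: 284860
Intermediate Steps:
a = -745 (a = 2 - 1*747 = 2 - 747 = -745)
N = 86420 (N = -116*(-745) = 86420)
15470*24 - N = 15470*24 - 1*86420 = 371280 - 86420 = 284860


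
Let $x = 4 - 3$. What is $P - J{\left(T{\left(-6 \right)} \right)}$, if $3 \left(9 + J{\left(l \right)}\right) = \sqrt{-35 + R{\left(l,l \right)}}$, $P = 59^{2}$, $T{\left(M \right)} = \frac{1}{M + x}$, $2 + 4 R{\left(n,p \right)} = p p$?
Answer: $3490 - \frac{13 i \sqrt{21}}{30} \approx 3490.0 - 1.9858 i$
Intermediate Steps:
$x = 1$
$R{\left(n,p \right)} = - \frac{1}{2} + \frac{p^{2}}{4}$ ($R{\left(n,p \right)} = - \frac{1}{2} + \frac{p p}{4} = - \frac{1}{2} + \frac{p^{2}}{4}$)
$T{\left(M \right)} = \frac{1}{1 + M}$ ($T{\left(M \right)} = \frac{1}{M + 1} = \frac{1}{1 + M}$)
$P = 3481$
$J{\left(l \right)} = -9 + \frac{\sqrt{- \frac{71}{2} + \frac{l^{2}}{4}}}{3}$ ($J{\left(l \right)} = -9 + \frac{\sqrt{-35 + \left(- \frac{1}{2} + \frac{l^{2}}{4}\right)}}{3} = -9 + \frac{\sqrt{- \frac{71}{2} + \frac{l^{2}}{4}}}{3}$)
$P - J{\left(T{\left(-6 \right)} \right)} = 3481 - \left(-9 + \frac{\sqrt{-142 + \left(\frac{1}{1 - 6}\right)^{2}}}{6}\right) = 3481 - \left(-9 + \frac{\sqrt{-142 + \left(\frac{1}{-5}\right)^{2}}}{6}\right) = 3481 - \left(-9 + \frac{\sqrt{-142 + \left(- \frac{1}{5}\right)^{2}}}{6}\right) = 3481 - \left(-9 + \frac{\sqrt{-142 + \frac{1}{25}}}{6}\right) = 3481 - \left(-9 + \frac{\sqrt{- \frac{3549}{25}}}{6}\right) = 3481 - \left(-9 + \frac{\frac{13}{5} i \sqrt{21}}{6}\right) = 3481 - \left(-9 + \frac{13 i \sqrt{21}}{30}\right) = 3481 + \left(9 - \frac{13 i \sqrt{21}}{30}\right) = 3490 - \frac{13 i \sqrt{21}}{30}$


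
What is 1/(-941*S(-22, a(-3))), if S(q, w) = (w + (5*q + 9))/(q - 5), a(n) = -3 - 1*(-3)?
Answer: -27/95041 ≈ -0.00028409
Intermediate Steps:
a(n) = 0 (a(n) = -3 + 3 = 0)
S(q, w) = (9 + w + 5*q)/(-5 + q) (S(q, w) = (w + (9 + 5*q))/(-5 + q) = (9 + w + 5*q)/(-5 + q))
1/(-941*S(-22, a(-3))) = 1/(-941*(9 + 0 + 5*(-22))/(-5 - 22)) = 1/(-941*(9 + 0 - 110)/(-27)) = 1/(-(-941)*(-101)/27) = 1/(-941*101/27) = 1/(-95041/27) = -27/95041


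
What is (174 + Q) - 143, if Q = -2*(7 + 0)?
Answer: 17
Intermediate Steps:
Q = -14 (Q = -2*7 = -14)
(174 + Q) - 143 = (174 - 14) - 143 = 160 - 143 = 17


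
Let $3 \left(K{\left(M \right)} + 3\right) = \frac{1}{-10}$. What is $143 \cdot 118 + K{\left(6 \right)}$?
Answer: $\frac{506129}{30} \approx 16871.0$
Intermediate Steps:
$K{\left(M \right)} = - \frac{91}{30}$ ($K{\left(M \right)} = -3 + \frac{1}{3 \left(-10\right)} = -3 + \frac{1}{3} \left(- \frac{1}{10}\right) = -3 - \frac{1}{30} = - \frac{91}{30}$)
$143 \cdot 118 + K{\left(6 \right)} = 143 \cdot 118 - \frac{91}{30} = 16874 - \frac{91}{30} = \frac{506129}{30}$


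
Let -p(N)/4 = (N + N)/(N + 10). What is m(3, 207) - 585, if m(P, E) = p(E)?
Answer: -128601/217 ≈ -592.63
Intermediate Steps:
p(N) = -8*N/(10 + N) (p(N) = -4*(N + N)/(N + 10) = -4*2*N/(10 + N) = -8*N/(10 + N))
m(P, E) = -8*E/(10 + E)
m(3, 207) - 585 = -8*207/(10 + 207) - 585 = -8*207/217 - 585 = -8*207*1/217 - 585 = -1656/217 - 585 = -128601/217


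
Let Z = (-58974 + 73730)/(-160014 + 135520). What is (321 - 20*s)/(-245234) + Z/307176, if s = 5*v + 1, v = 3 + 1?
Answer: 8423343779/20967420454692 ≈ 0.00040173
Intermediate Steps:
v = 4
s = 21 (s = 5*4 + 1 = 20 + 1 = 21)
Z = -7378/12247 (Z = 14756/(-24494) = 14756*(-1/24494) = -7378/12247 ≈ -0.60243)
(321 - 20*s)/(-245234) + Z/307176 = (321 - 20*21)/(-245234) - 7378/12247/307176 = (321 - 420)*(-1/245234) - 7378/12247*1/307176 = -99*(-1/245234) - 3689/1880992236 = 9/22294 - 3689/1880992236 = 8423343779/20967420454692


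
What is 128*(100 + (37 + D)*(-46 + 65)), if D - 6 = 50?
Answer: 238976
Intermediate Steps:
D = 56 (D = 6 + 50 = 56)
128*(100 + (37 + D)*(-46 + 65)) = 128*(100 + (37 + 56)*(-46 + 65)) = 128*(100 + 93*19) = 128*(100 + 1767) = 128*1867 = 238976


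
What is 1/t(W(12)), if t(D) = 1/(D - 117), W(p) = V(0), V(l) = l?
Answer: -117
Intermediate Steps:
W(p) = 0
t(D) = 1/(-117 + D)
1/t(W(12)) = 1/(1/(-117 + 0)) = 1/(1/(-117)) = 1/(-1/117) = -117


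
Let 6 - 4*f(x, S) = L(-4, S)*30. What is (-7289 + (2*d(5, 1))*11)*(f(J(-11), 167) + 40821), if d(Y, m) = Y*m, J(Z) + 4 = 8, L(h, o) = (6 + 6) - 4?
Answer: -585267975/2 ≈ -2.9263e+8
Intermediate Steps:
L(h, o) = 8 (L(h, o) = 12 - 4 = 8)
J(Z) = 4 (J(Z) = -4 + 8 = 4)
f(x, S) = -117/2 (f(x, S) = 3/2 - 2*30 = 3/2 - ¼*240 = 3/2 - 60 = -117/2)
(-7289 + (2*d(5, 1))*11)*(f(J(-11), 167) + 40821) = (-7289 + (2*(5*1))*11)*(-117/2 + 40821) = (-7289 + (2*5)*11)*(81525/2) = (-7289 + 10*11)*(81525/2) = (-7289 + 110)*(81525/2) = -7179*81525/2 = -585267975/2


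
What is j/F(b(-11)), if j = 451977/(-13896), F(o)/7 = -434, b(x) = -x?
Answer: 150659/14072016 ≈ 0.010706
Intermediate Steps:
F(o) = -3038 (F(o) = 7*(-434) = -3038)
j = -150659/4632 (j = 451977*(-1/13896) = -150659/4632 ≈ -32.526)
j/F(b(-11)) = -150659/4632/(-3038) = -150659/4632*(-1/3038) = 150659/14072016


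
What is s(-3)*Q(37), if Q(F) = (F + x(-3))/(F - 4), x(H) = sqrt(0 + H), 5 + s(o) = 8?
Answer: 37/11 + I*sqrt(3)/11 ≈ 3.3636 + 0.15746*I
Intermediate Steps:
s(o) = 3 (s(o) = -5 + 8 = 3)
x(H) = sqrt(H)
Q(F) = (F + I*sqrt(3))/(-4 + F) (Q(F) = (F + sqrt(-3))/(F - 4) = (F + I*sqrt(3))/(-4 + F))
s(-3)*Q(37) = 3*((37 + I*sqrt(3))/(-4 + 37)) = 3*((37 + I*sqrt(3))/33) = 3*(37/33 + I*sqrt(3)/33) = 37/11 + I*sqrt(3)/11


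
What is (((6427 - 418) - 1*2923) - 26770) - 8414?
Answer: -32098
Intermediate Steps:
(((6427 - 418) - 1*2923) - 26770) - 8414 = ((6009 - 2923) - 26770) - 8414 = (3086 - 26770) - 8414 = -23684 - 8414 = -32098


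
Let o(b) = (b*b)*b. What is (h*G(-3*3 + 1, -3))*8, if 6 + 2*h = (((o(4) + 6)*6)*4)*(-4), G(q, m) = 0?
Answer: 0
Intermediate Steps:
o(b) = b³ (o(b) = b²*b = b³)
h = -3363 (h = -3 + ((((4³ + 6)*6)*4)*(-4))/2 = -3 + ((((64 + 6)*6)*4)*(-4))/2 = -3 + (((70*6)*4)*(-4))/2 = -3 + ((420*4)*(-4))/2 = -3 + (1680*(-4))/2 = -3 + (½)*(-6720) = -3 - 3360 = -3363)
(h*G(-3*3 + 1, -3))*8 = -3363*0*8 = 0*8 = 0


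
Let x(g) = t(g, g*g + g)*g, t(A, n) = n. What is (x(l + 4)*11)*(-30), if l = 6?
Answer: -363000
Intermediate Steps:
x(g) = g*(g + g**2) (x(g) = (g*g + g)*g = (g**2 + g)*g = (g + g**2)*g = g*(g + g**2))
(x(l + 4)*11)*(-30) = (((6 + 4)**2*(1 + (6 + 4)))*11)*(-30) = ((10**2*(1 + 10))*11)*(-30) = ((100*11)*11)*(-30) = (1100*11)*(-30) = 12100*(-30) = -363000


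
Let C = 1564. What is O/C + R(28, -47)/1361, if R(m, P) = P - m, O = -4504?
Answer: -1561811/532151 ≈ -2.9349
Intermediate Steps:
O/C + R(28, -47)/1361 = -4504/1564 + (-47 - 1*28)/1361 = -4504*1/1564 + (-47 - 28)*(1/1361) = -1126/391 - 75*1/1361 = -1126/391 - 75/1361 = -1561811/532151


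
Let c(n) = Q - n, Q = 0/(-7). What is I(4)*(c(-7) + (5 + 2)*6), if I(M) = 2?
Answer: 98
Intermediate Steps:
Q = 0 (Q = 0*(-⅐) = 0)
c(n) = -n (c(n) = 0 - n = -n)
I(4)*(c(-7) + (5 + 2)*6) = 2*(-1*(-7) + (5 + 2)*6) = 2*(7 + 7*6) = 2*(7 + 42) = 2*49 = 98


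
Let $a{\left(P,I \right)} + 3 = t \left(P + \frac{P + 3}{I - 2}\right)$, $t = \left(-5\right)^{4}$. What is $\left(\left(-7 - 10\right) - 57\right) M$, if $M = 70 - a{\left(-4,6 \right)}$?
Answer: $- \frac{403929}{2} \approx -2.0196 \cdot 10^{5}$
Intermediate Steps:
$t = 625$
$a{\left(P,I \right)} = -3 + 625 P + \frac{625 \left(3 + P\right)}{-2 + I}$ ($a{\left(P,I \right)} = -3 + 625 \left(P + \frac{P + 3}{I - 2}\right) = -3 + 625 \left(P + \frac{3 + P}{-2 + I}\right) = -3 + \left(625 P + \frac{625 \left(3 + P\right)}{-2 + I}\right) = -3 + 625 P + \frac{625 \left(3 + P\right)}{-2 + I}$)
$M = \frac{10917}{4}$ ($M = 70 - \frac{1881 - -2500 - 18 + 625 \cdot 6 \left(-4\right)}{-2 + 6} = 70 - \frac{1881 + 2500 - 18 - 15000}{4} = 70 - \frac{1}{4} \left(-10637\right) = 70 - - \frac{10637}{4} = 70 + \frac{10637}{4} = \frac{10917}{4} \approx 2729.3$)
$\left(\left(-7 - 10\right) - 57\right) M = \left(\left(-7 - 10\right) - 57\right) \frac{10917}{4} = \left(-17 - 57\right) \frac{10917}{4} = \left(-74\right) \frac{10917}{4} = - \frac{403929}{2}$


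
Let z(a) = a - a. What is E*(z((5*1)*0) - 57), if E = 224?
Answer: -12768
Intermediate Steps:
z(a) = 0
E*(z((5*1)*0) - 57) = 224*(0 - 57) = 224*(-57) = -12768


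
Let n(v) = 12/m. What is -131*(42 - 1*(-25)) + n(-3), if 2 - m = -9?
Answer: -96535/11 ≈ -8775.9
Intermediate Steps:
m = 11 (m = 2 - 1*(-9) = 2 + 9 = 11)
n(v) = 12/11
-131*(42 - 1*(-25)) + n(-3) = -131*(42 - 1*(-25)) + 12/11 = -131*(42 + 25) + 12/11 = -131*67 + 12/11 = -8777 + 12/11 = -96535/11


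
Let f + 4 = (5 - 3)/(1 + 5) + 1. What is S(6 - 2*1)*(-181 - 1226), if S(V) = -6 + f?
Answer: 12194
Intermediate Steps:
f = -8/3 (f = -4 + ((5 - 3)/(1 + 5) + 1) = -4 + (2/6 + 1) = -4 + (2*(⅙) + 1) = -4 + (⅓ + 1) = -4 + 4/3 = -8/3 ≈ -2.6667)
S(V) = -26/3 (S(V) = -6 - 8/3 = -26/3)
S(6 - 2*1)*(-181 - 1226) = -26*(-181 - 1226)/3 = -26/3*(-1407) = 12194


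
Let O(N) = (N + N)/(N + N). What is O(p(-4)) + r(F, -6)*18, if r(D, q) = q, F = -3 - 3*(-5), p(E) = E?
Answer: -107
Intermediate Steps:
F = 12 (F = -3 + 15 = 12)
O(N) = 1 (O(N) = (2*N)/((2*N)) = (2*N)*(1/(2*N)) = 1)
O(p(-4)) + r(F, -6)*18 = 1 - 6*18 = 1 - 108 = -107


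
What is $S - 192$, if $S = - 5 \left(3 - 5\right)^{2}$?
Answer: $-212$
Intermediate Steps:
$S = -20$ ($S = - 5 \left(-2\right)^{2} = \left(-5\right) 4 = -20$)
$S - 192 = -20 - 192 = -212$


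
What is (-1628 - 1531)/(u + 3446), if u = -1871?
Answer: -351/175 ≈ -2.0057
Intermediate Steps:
(-1628 - 1531)/(u + 3446) = (-1628 - 1531)/(-1871 + 3446) = -3159/1575 = -3159*1/1575 = -351/175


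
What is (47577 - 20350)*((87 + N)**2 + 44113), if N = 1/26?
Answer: 951353772439/676 ≈ 1.4073e+9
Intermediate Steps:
N = 1/26 ≈ 0.038462
(47577 - 20350)*((87 + N)**2 + 44113) = (47577 - 20350)*((87 + 1/26)**2 + 44113) = 27227*((2263/26)**2 + 44113) = 27227*(5121169/676 + 44113) = 27227*(34941557/676) = 951353772439/676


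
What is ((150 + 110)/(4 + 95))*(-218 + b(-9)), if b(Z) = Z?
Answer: -59020/99 ≈ -596.16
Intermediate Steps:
((150 + 110)/(4 + 95))*(-218 + b(-9)) = ((150 + 110)/(4 + 95))*(-218 - 9) = (260/99)*(-227) = -59020/99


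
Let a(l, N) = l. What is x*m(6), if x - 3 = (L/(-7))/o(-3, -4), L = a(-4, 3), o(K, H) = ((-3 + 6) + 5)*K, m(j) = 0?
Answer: 0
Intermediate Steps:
o(K, H) = 8*K (o(K, H) = (3 + 5)*K = 8*K)
L = -4
x = 125/42 (x = 3 + (-4/(-7))/((8*(-3))) = 3 - 4*(-⅐)/(-24) = 3 + (4/7)*(-1/24) = 3 - 1/42 = 125/42 ≈ 2.9762)
x*m(6) = (125/42)*0 = 0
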